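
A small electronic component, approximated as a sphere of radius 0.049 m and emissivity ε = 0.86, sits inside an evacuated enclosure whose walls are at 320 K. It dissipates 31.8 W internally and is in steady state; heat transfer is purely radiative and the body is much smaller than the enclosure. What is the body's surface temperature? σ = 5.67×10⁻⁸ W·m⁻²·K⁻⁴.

For a small grey body in a large enclosure, net radiated power = εσA(T⁴ − T_w⁴).
Steady state: P = εσA(T⁴ − T_w⁴) with A = 4πr² = 0.03017 m².
T⁴ = P/(εσA) + T_w⁴ = 31.8/(0.86·5.67×10⁻⁸·0.03017) + (320)⁴
    = 2.161×10¹⁰ + 1.049×10¹⁰ = 3.210×10¹⁰ K⁴.

T ≈ 423 K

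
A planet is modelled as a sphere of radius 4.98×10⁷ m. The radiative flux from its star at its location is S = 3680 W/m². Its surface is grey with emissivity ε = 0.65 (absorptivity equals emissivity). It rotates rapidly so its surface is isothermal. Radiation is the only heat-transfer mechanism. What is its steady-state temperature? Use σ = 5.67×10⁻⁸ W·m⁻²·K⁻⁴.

T ≈ 357 K

At equilibrium, absorbed power = emitted power.
Absorbing cross-section = πr² = 7.791×10¹⁵ m²; emitting surface = 4πr² = 3.117×10¹⁶ m² (ratio 4).
εS·A_cross = εσ·A_surf·T⁴  ⇒  T⁴ = S/(4σ)   (ε cancels).
T⁴ = 3680/(4·5.67×10⁻⁸) = 1.623×10¹⁰ K⁴.
T = (1.623×10¹⁰)^(1/4).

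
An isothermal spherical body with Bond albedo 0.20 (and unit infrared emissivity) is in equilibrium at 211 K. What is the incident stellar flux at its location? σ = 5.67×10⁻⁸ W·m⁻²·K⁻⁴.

S ≈ 562 W/m²

(1−a)S·πr² = σ·4πr²·T⁴ ⇒ S = 4σT⁴/(1−a).
S = 4·5.67×10⁻⁸·1.982×10⁹/0.800.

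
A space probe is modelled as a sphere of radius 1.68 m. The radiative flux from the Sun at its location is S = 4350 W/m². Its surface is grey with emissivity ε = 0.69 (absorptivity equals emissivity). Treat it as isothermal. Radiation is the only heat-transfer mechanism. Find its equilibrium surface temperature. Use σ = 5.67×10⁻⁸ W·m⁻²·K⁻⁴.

At equilibrium, absorbed power = emitted power.
Absorbing cross-section = πr² = 8.867 m²; emitting surface = 4πr² = 35.47 m² (ratio 4).
εS·A_cross = εσ·A_surf·T⁴  ⇒  T⁴ = S/(4σ)   (ε cancels).
T⁴ = 4350/(4·5.67×10⁻⁸) = 1.918×10¹⁰ K⁴.
T = (1.918×10¹⁰)^(1/4).

T ≈ 372 K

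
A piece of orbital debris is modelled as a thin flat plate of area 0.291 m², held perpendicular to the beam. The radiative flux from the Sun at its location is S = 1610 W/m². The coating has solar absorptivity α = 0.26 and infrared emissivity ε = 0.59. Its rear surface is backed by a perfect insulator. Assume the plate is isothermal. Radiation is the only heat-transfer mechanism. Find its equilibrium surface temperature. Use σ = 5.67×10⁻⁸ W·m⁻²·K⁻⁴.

At equilibrium, absorbed power = emitted power.
Absorbing cross-section = A = 0.2910 m²; emitting surface = A = 0.2910 m² (ratio 1).
αS·A_cross = εσ·A_surf·T⁴  ⇒  T⁴ = αS/(ε·1σ).
T⁴ = 0.260·1610/(0.59·1·5.67×10⁻⁸) = 1.251×10¹⁰ K⁴.
T = (1.251×10¹⁰)^(1/4).

T ≈ 334 K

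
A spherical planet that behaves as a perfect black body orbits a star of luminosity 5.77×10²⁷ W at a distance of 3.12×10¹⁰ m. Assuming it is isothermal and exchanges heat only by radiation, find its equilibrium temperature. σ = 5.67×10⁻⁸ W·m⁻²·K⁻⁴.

T ≈ 1200 K

First find the stellar flux at distance d: S = L/(4πd²) = 5.77×10²⁷/(4π·(3.12×10¹⁰)²) = 4.717×10⁵ W/m².
For an isothermal sphere, absorbed (1−a)S·πr² = emitted σ·4πr²·T⁴, so T⁴ = (1−a)S/(4σ).
T⁴ = 1.00·4.717×10⁵/(4·5.67×10⁻⁸) = 2.080×10¹² K⁴.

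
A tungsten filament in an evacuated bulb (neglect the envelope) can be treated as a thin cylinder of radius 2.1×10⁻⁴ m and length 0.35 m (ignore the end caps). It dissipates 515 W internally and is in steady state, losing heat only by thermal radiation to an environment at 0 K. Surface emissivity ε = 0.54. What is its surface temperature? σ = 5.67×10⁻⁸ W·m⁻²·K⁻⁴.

T ≈ 2460 K

Steady state: internal power = radiated power, P = εσA T⁴.
Radiating area A = 2πrL = 4.618×10⁻⁴ m².
T⁴ = P/(εσA) = 515/(0.54·5.67×10⁻⁸·4.618×10⁻⁴) = 3.642×10¹³ K⁴.
T = (3.642×10¹³)^(1/4).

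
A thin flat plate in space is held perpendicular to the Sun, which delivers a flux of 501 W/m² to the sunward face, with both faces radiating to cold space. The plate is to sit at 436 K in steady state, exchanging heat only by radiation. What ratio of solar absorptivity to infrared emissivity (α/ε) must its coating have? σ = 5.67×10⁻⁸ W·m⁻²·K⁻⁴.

Balance: αS·A = εσ·2A·T⁴ ⇒ α/ε = 2σT⁴/S.
α/ε = 2·5.67×10⁻⁸·(436)⁴/501 = 2·5.67×10⁻⁸·3.614×10¹⁰/501.

α/ε ≈ 8.18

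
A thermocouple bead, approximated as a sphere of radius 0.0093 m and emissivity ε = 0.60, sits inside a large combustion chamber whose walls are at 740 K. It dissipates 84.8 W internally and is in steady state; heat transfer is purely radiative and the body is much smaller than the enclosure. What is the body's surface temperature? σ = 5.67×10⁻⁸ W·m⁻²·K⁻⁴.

For a small grey body in a large enclosure, net radiated power = εσA(T⁴ − T_w⁴).
Steady state: P = εσA(T⁴ − T_w⁴) with A = 4πr² = 0.001087 m².
T⁴ = P/(εσA) + T_w⁴ = 84.8/(0.60·5.67×10⁻⁸·0.001087) + (740)⁴
    = 2.293×10¹² + 2.999×10¹¹ = 2.593×10¹² K⁴.

T ≈ 1270 K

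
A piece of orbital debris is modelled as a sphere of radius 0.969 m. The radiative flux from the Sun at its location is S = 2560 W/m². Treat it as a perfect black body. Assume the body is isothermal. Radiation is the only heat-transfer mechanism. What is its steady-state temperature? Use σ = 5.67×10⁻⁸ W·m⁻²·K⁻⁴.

T ≈ 326 K

At equilibrium, absorbed power = emitted power.
Absorbing cross-section = πr² = 2.950 m²; emitting surface = 4πr² = 11.80 m² (ratio 4).
S·A_cross = εσ·A_surf·T⁴  ⇒  T⁴ = S/(4σ).
T⁴ = 1.00·2560/(4·5.67×10⁻⁸) = 1.129×10¹⁰ K⁴.
T = (1.129×10¹⁰)^(1/4).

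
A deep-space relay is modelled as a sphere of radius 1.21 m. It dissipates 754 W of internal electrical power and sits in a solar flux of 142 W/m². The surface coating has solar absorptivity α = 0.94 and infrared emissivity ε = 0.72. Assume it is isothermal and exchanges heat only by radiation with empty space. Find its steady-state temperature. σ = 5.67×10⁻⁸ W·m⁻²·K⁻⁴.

At steady state, absorbed solar power + internal power = radiated power.
Absorbed: α·S·A_cross = 0.94·142·4.600 = 614.0 W (cross-section πr²).
Total input = 614.0 + 754 = 1368 W.
Radiated: εσ·A_surf·T⁴ with A_surf = 4πr² = 18.40 m².
T⁴ = 1368/(0.72·5.67×10⁻⁸·18.40) = 1.821×10⁹ K⁴.

T ≈ 207 K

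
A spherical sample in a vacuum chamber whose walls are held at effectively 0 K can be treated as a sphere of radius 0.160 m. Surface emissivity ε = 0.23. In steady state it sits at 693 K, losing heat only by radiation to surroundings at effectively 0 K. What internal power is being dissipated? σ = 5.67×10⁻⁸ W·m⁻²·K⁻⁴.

Steady state: P = εσA T⁴.
A = 4πr² = 0.3217 m²; T⁴ = (693)⁴ = 2.306×10¹¹ K⁴.
P = 0.23 × 5.67×10⁻⁸ × 0.3217 × 2.306×10¹¹.

P ≈ 968 W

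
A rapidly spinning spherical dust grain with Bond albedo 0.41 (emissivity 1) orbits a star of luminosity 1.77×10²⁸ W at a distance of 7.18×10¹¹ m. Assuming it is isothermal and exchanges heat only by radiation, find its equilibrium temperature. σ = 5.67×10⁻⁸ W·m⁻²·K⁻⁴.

T ≈ 290 K

First find the stellar flux at distance d: S = L/(4πd²) = 1.77×10²⁸/(4π·(7.18×10¹¹)²) = 2732 W/m².
For an isothermal sphere, absorbed (1−a)S·πr² = emitted σ·4πr²·T⁴, so T⁴ = (1−a)S/(4σ).
T⁴ = 0.590·2732/(4·5.67×10⁻⁸) = 7.108×10⁹ K⁴.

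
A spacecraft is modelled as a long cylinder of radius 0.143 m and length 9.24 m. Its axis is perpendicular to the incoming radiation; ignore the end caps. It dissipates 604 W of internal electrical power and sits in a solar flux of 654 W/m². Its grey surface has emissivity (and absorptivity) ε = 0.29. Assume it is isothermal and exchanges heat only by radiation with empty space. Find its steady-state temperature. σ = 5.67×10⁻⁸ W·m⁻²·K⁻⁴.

At steady state, absorbed solar power + internal power = radiated power.
Absorbed: α·S·A_cross = 0.29·654·2.643 = 501.2 W (cross-section 2rL).
Total input = 501.2 + 604 = 1105 W.
Radiated: εσ·A_surf·T⁴ with A_surf = 2πrL = 8.302 m².
T⁴ = 1105/(0.29·5.67×10⁻⁸·8.302) = 8.096×10⁹ K⁴.

T ≈ 300 K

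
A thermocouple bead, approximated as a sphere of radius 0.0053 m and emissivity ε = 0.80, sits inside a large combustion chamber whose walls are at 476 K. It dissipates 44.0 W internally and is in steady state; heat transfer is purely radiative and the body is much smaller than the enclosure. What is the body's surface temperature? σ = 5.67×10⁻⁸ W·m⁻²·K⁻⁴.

For a small grey body in a large enclosure, net radiated power = εσA(T⁴ − T_w⁴).
Steady state: P = εσA(T⁴ − T_w⁴) with A = 4πr² = 3.530×10⁻⁴ m².
T⁴ = P/(εσA) + T_w⁴ = 44.0/(0.80·5.67×10⁻⁸·3.530×10⁻⁴) + (476)⁴
    = 2.748×10¹² + 5.134×10¹⁰ = 2.799×10¹² K⁴.

T ≈ 1290 K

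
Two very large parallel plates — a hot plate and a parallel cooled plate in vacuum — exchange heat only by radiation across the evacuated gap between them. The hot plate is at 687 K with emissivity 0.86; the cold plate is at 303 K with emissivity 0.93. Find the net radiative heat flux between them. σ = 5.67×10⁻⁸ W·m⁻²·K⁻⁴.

For two infinite grey parallel plates, q = σ(T₁⁴ − T₂⁴)/(1/ε₁ + 1/ε₂ − 1).
T₁⁴ − T₂⁴ = 2.228×10¹¹ − 8.429×10⁹ = 2.143×10¹¹ K⁴.
1/ε₁ + 1/ε₂ − 1 = 1.163 + 1.075 − 1 = 1.238.
q = 5.67×10⁻⁸ × 2.143×10¹¹ / 1.238.

q ≈ 9820 W/m²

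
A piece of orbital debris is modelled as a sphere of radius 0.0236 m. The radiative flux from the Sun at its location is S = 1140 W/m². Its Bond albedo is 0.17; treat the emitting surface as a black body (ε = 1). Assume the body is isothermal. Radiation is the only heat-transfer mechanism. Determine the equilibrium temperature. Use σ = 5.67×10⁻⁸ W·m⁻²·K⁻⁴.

At equilibrium, absorbed power = emitted power.
Absorbing cross-section = πr² = 0.001750 m²; emitting surface = 4πr² = 0.006999 m² (ratio 4).
(1−a)S·A_cross = εσ·A_surf·T⁴  ⇒  T⁴ = (1−a)S/(4σ).
T⁴ = 0.830·1140/(4·5.67×10⁻⁸) = 4.172×10⁹ K⁴.
T = (4.172×10⁹)^(1/4).

T ≈ 254 K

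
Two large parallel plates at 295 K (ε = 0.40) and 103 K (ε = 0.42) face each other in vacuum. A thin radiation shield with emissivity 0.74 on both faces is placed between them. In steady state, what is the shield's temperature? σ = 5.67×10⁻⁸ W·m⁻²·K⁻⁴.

In steady state the net flux on the hot side equals that on the cold side.
σ(T₁⁴−T_s⁴)/D₁ = σ(T_s⁴−T₂⁴)/D₂, with D₁ = 1/ε₁+1/ε_s−1 = 2.851, D₂ = 1/ε_s+1/ε₂−1 = 2.732.
Solve for T_s⁴: T_s⁴ = (D₂·T₁⁴ + D₁·T₂⁴)/(D₁+D₂) = 3.763×10⁹ K⁴.

T_s ≈ 248 K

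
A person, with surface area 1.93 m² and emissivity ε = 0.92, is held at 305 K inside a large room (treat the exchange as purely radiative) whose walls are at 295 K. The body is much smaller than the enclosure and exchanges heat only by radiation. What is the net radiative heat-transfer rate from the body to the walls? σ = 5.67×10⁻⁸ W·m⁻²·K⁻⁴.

For a small grey body in a large enclosure: P_net = εσA(T_body⁴ − T_wall⁴).
A = 1.93 m²; T_body⁴ − T_wall⁴ = 8.654×10⁹ − 7.573×10⁹ = 1.080×10⁹ K⁴.
|P_net| = 0.92·5.67×10⁻⁸·1.930·1.080×10⁹.

P_net ≈ 109 W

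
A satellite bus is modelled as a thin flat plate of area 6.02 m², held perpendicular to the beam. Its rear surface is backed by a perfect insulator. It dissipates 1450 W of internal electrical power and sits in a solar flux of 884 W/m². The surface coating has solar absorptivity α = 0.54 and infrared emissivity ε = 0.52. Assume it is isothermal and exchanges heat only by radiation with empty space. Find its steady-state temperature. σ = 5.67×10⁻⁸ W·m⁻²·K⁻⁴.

At steady state, absorbed solar power + internal power = radiated power.
Absorbed: α·S·A_cross = 0.54·884·6.020 = 2874 W (cross-section A).
Total input = 2874 + 1450 = 4324 W.
Radiated: εσ·A_surf·T⁴ with A_surf = A = 6.020 m².
T⁴ = 4324/(0.52·5.67×10⁻⁸·6.020) = 2.436×10¹⁰ K⁴.

T ≈ 395 K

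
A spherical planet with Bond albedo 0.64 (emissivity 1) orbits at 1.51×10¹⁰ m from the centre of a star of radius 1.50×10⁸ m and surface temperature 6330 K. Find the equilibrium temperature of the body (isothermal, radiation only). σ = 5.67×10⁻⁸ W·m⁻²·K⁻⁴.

The star's surface emits σT_*⁴; at distance d the flux is S = σT_*⁴(R_*/d)².
S = 5.67×10⁻⁸·(6330)⁴·(1.50×10⁸/1.51×10¹⁰)² = 8983 W/m².
For an isothermal sphere T⁴ = (1−a)S/(4σ) = 1.426×10¹⁰ K⁴.

T ≈ 346 K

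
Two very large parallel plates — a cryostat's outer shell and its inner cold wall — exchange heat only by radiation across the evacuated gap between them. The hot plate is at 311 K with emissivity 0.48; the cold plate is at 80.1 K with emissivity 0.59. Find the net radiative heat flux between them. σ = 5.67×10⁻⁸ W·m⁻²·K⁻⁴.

q ≈ 190 W/m²

For two infinite grey parallel plates, q = σ(T₁⁴ − T₂⁴)/(1/ε₁ + 1/ε₂ − 1).
T₁⁴ − T₂⁴ = 9.355×10⁹ − 4.117×10⁷ = 9.314×10⁹ K⁴.
1/ε₁ + 1/ε₂ − 1 = 2.083 + 1.695 − 1 = 2.778.
q = 5.67×10⁻⁸ × 9.314×10⁹ / 2.778.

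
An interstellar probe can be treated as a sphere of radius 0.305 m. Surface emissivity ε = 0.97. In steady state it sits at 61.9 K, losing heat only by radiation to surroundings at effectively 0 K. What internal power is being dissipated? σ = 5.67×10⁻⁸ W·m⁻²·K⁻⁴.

P ≈ 0.944 W

Steady state: P = εσA T⁴.
A = 4πr² = 1.169 m²; T⁴ = (61.9)⁴ = 1.468×10⁷ K⁴.
P = 0.97 × 5.67×10⁻⁸ × 1.169 × 1.468×10⁷.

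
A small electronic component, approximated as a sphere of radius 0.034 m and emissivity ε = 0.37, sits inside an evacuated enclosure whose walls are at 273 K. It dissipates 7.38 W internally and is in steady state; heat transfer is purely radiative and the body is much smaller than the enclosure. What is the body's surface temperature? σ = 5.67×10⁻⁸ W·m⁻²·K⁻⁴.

T ≈ 415 K

For a small grey body in a large enclosure, net radiated power = εσA(T⁴ − T_w⁴).
Steady state: P = εσA(T⁴ − T_w⁴) with A = 4πr² = 0.01453 m².
T⁴ = P/(εσA) + T_w⁴ = 7.38/(0.37·5.67×10⁻⁸·0.01453) + (273)⁴
    = 2.422×10¹⁰ + 5.555×10⁹ = 2.977×10¹⁰ K⁴.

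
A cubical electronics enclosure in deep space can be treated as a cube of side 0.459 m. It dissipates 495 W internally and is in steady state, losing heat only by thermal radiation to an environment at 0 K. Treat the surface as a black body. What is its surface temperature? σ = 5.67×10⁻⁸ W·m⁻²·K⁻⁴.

T ≈ 288 K

Steady state: internal power = radiated power, P = εσA T⁴.
Radiating area A = 6L² = 1.264 m².
T⁴ = P/(εσA) = 495/(1.0·5.67×10⁻⁸·1.264) = 6.906×10⁹ K⁴.
T = (6.906×10⁹)^(1/4).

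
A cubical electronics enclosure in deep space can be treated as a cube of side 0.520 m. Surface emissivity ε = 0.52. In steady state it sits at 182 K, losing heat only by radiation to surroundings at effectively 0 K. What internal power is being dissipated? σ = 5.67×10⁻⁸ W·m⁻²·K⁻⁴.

P ≈ 52.5 W

Steady state: P = εσA T⁴.
A = 6L² = 1.622 m²; T⁴ = (182)⁴ = 1.097×10⁹ K⁴.
P = 0.52 × 5.67×10⁻⁸ × 1.622 × 1.097×10⁹.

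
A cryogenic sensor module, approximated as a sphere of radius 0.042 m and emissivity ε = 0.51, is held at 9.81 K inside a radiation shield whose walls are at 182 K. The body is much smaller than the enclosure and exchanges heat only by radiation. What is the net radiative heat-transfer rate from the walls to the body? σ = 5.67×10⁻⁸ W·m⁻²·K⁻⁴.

For a small grey body in a large enclosure: P_net = εσA(T_body⁴ − T_wall⁴).
A = 4πr² = 0.02217 m²; T_body⁴ − T_wall⁴ = 9261 − 1.097×10⁹ = -1.097×10⁹ K⁴.
|P_net| = 0.51·5.67×10⁻⁸·0.02217·1.097×10⁹.

P_net ≈ 0.703 W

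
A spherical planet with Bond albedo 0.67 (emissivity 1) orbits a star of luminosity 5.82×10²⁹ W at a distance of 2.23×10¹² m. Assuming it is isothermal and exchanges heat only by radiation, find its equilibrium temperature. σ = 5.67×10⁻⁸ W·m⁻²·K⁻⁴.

T ≈ 341 K

First find the stellar flux at distance d: S = L/(4πd²) = 5.82×10²⁹/(4π·(2.23×10¹²)²) = 9313 W/m².
For an isothermal sphere, absorbed (1−a)S·πr² = emitted σ·4πr²·T⁴, so T⁴ = (1−a)S/(4σ).
T⁴ = 0.330·9313/(4·5.67×10⁻⁸) = 1.355×10¹⁰ K⁴.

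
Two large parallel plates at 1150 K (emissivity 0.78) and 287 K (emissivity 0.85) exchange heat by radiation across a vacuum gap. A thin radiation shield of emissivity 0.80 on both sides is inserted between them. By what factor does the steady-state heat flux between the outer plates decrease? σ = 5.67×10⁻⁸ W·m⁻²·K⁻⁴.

Without shield: q₀ = σΔ(T⁴)/(1/ε₁+1/ε₂−1) with denominator 1.459.
With shield the two gaps are in series; the resistances add: (1/ε₁+1/ε_s−1)+(1/ε_s+1/ε₂−1) = 1.532+1.426 = 2.959.
Heat-flux ratio q₀/q = 2.959/1.459.

factor ≈ 2.03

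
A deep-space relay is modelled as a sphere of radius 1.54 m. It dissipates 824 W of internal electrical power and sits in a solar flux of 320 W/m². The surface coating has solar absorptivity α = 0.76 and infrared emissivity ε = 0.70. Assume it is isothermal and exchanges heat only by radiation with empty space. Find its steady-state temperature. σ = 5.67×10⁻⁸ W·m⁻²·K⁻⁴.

At steady state, absorbed solar power + internal power = radiated power.
Absorbed: α·S·A_cross = 0.76·320·7.451 = 1812 W (cross-section πr²).
Total input = 1812 + 824 = 2636 W.
Radiated: εσ·A_surf·T⁴ with A_surf = 4πr² = 29.80 m².
T⁴ = 2636/(0.70·5.67×10⁻⁸·29.80) = 2.228×10⁹ K⁴.

T ≈ 217 K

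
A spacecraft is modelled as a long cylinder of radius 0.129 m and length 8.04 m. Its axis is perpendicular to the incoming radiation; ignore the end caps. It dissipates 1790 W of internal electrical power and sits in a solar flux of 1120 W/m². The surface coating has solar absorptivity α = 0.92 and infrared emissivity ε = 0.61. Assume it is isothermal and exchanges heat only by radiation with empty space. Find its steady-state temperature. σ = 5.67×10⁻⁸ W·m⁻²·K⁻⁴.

At steady state, absorbed solar power + internal power = radiated power.
Absorbed: α·S·A_cross = 0.92·1120·2.074 = 2137 W (cross-section 2rL).
Total input = 2137 + 1790 = 3927 W.
Radiated: εσ·A_surf·T⁴ with A_surf = 2πrL = 6.517 m².
T⁴ = 3927/(0.61·5.67×10⁻⁸·6.517) = 1.742×10¹⁰ K⁴.

T ≈ 363 K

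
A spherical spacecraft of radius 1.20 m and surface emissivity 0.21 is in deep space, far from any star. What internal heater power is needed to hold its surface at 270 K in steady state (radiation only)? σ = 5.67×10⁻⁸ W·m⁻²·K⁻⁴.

P ≈ 1150 W

P = εσ·4πr²·T⁴.
4πr² = 18.10 m²; T⁴ = 5.314×10⁹ K⁴.
P = 0.21·5.67×10⁻⁸·18.10·5.314×10⁹.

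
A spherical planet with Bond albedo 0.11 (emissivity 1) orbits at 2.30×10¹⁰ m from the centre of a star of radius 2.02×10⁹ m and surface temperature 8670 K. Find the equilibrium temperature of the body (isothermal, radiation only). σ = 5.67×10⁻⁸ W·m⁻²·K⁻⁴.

T ≈ 1760 K

The star's surface emits σT_*⁴; at distance d the flux is S = σT_*⁴(R_*/d)².
S = 5.67×10⁻⁸·(8670)⁴·(2.02×10⁹/2.30×10¹⁰)² = 2.471×10⁶ W/m².
For an isothermal sphere T⁴ = (1−a)S/(4σ) = 9.697×10¹² K⁴.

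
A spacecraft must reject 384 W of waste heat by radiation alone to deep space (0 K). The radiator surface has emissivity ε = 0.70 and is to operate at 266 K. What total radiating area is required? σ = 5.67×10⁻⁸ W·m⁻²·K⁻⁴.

A ≈ 1.93 m²

P = εσA T⁴ ⇒ A = P/(εσT⁴).
T⁴ = 5.006×10⁹ K⁴.
A = 384/(0.70 × 5.67×10⁻⁸ × 5.006×10⁹).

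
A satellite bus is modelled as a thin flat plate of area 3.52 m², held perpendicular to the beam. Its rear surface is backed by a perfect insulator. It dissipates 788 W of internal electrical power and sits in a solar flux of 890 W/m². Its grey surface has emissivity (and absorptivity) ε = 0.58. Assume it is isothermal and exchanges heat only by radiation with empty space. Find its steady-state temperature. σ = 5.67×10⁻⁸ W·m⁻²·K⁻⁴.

At steady state, absorbed solar power + internal power = radiated power.
Absorbed: α·S·A_cross = 0.58·890·3.520 = 1817 W (cross-section A).
Total input = 1817 + 788 = 2605 W.
Radiated: εσ·A_surf·T⁴ with A_surf = A = 3.520 m².
T⁴ = 2605/(0.58·5.67×10⁻⁸·3.520) = 2.250×10¹⁰ K⁴.

T ≈ 387 K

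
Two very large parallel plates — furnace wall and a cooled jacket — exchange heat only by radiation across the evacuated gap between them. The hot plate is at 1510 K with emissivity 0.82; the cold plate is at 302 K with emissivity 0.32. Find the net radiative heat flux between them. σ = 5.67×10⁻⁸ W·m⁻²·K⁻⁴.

For two infinite grey parallel plates, q = σ(T₁⁴ − T₂⁴)/(1/ε₁ + 1/ε₂ − 1).
T₁⁴ − T₂⁴ = 5.199×10¹² − 8.318×10⁹ = 5.191×10¹² K⁴.
1/ε₁ + 1/ε₂ − 1 = 1.220 + 3.125 − 1 = 3.345.
q = 5.67×10⁻⁸ × 5.191×10¹² / 3.345.

q ≈ 88000 W/m²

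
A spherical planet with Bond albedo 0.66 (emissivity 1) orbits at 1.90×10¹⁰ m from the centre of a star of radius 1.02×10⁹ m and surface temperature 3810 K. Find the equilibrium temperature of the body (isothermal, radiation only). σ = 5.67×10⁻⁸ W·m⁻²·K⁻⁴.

T ≈ 477 K

The star's surface emits σT_*⁴; at distance d the flux is S = σT_*⁴(R_*/d)².
S = 5.67×10⁻⁸·(3810)⁴·(1.02×10⁹/1.90×10¹⁰)² = 34430 W/m².
For an isothermal sphere T⁴ = (1−a)S/(4σ) = 5.162×10¹⁰ K⁴.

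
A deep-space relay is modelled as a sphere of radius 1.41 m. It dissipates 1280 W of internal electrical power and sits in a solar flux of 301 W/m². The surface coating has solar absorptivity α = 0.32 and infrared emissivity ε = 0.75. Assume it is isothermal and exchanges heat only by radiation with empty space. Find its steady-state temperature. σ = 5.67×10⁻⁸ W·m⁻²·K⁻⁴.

T ≈ 205 K

At steady state, absorbed solar power + internal power = radiated power.
Absorbed: α·S·A_cross = 0.32·301·6.246 = 601.6 W (cross-section πr²).
Total input = 601.6 + 1280 = 1882 W.
Radiated: εσ·A_surf·T⁴ with A_surf = 4πr² = 24.98 m².
T⁴ = 1882/(0.75·5.67×10⁻⁸·24.98) = 1.771×10⁹ K⁴.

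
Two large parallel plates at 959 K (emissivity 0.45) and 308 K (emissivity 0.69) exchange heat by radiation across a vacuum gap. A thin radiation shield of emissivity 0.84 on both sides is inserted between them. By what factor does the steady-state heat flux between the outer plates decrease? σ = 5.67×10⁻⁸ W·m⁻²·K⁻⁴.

Without shield: q₀ = σΔ(T⁴)/(1/ε₁+1/ε₂−1) with denominator 2.671.
With shield the two gaps are in series; the resistances add: (1/ε₁+1/ε_s−1)+(1/ε_s+1/ε₂−1) = 2.413+1.640 = 4.052.
Heat-flux ratio q₀/q = 4.052/2.671.

factor ≈ 1.52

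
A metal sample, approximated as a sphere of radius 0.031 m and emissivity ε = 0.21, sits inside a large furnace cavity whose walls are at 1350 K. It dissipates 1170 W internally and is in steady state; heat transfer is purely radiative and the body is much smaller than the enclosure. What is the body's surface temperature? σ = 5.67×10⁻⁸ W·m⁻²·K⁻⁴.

For a small grey body in a large enclosure, net radiated power = εσA(T⁴ − T_w⁴).
Steady state: P = εσA(T⁴ − T_w⁴) with A = 4πr² = 0.01208 m².
T⁴ = P/(εσA) + T_w⁴ = 1170/(0.21·5.67×10⁻⁸·0.01208) + (1350)⁴
    = 8.137×10¹² + 3.322×10¹² = 1.146×10¹³ K⁴.

T ≈ 1840 K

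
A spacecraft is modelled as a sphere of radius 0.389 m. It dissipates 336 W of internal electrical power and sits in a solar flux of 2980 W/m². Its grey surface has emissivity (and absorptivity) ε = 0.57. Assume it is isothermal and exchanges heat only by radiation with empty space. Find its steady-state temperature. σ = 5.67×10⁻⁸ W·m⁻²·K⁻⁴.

T ≈ 369 K

At steady state, absorbed solar power + internal power = radiated power.
Absorbed: α·S·A_cross = 0.57·2980·0.4754 = 807.5 W (cross-section πr²).
Total input = 807.5 + 336 = 1143 W.
Radiated: εσ·A_surf·T⁴ with A_surf = 4πr² = 1.902 m².
T⁴ = 1143/(0.57·5.67×10⁻⁸·1.902) = 1.861×10¹⁰ K⁴.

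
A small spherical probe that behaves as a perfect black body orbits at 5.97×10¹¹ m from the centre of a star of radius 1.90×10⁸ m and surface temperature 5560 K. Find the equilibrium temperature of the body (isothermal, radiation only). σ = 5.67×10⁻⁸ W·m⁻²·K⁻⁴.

T ≈ 70.1 K

The star's surface emits σT_*⁴; at distance d the flux is S = σT_*⁴(R_*/d)².
S = 5.67×10⁻⁸·(5560)⁴·(1.90×10⁸/5.97×10¹¹)² = 5.488 W/m².
For an isothermal sphere T⁴ = (1−a)S/(4σ) = 2.420×10⁷ K⁴.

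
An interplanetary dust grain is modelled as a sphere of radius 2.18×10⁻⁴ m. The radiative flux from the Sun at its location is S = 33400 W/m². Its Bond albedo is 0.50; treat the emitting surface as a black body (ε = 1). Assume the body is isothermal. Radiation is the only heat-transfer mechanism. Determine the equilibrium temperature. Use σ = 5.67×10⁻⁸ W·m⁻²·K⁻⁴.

At equilibrium, absorbed power = emitted power.
Absorbing cross-section = πr² = 1.493×10⁻⁷ m²; emitting surface = 4πr² = 5.972×10⁻⁷ m² (ratio 4).
(1−a)S·A_cross = εσ·A_surf·T⁴  ⇒  T⁴ = (1−a)S/(4σ).
T⁴ = 0.500·33400/(4·5.67×10⁻⁸) = 7.363×10¹⁰ K⁴.
T = (7.363×10¹⁰)^(1/4).

T ≈ 521 K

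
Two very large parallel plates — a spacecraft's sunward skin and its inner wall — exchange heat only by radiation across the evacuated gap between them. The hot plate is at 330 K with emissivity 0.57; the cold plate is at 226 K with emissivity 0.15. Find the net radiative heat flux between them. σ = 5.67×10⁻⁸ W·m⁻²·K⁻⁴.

q ≈ 70.7 W/m²

For two infinite grey parallel plates, q = σ(T₁⁴ − T₂⁴)/(1/ε₁ + 1/ε₂ − 1).
T₁⁴ − T₂⁴ = 1.186×10¹⁰ − 2.609×10⁹ = 9.250×10⁹ K⁴.
1/ε₁ + 1/ε₂ − 1 = 1.754 + 6.667 − 1 = 7.421.
q = 5.67×10⁻⁸ × 9.250×10⁹ / 7.421.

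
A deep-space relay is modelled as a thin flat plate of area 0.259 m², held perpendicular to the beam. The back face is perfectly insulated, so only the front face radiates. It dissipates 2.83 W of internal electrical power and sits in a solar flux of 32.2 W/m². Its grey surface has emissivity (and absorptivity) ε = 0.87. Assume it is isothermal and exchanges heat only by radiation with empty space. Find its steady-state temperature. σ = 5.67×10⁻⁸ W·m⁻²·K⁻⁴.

At steady state, absorbed solar power + internal power = radiated power.
Absorbed: α·S·A_cross = 0.87·32.2·0.2590 = 7.256 W (cross-section A).
Total input = 7.256 + 2.83 = 10.09 W.
Radiated: εσ·A_surf·T⁴ with A_surf = A = 0.2590 m².
T⁴ = 10.09/(0.87·5.67×10⁻⁸·0.2590) = 7.894×10⁸ K⁴.

T ≈ 168 K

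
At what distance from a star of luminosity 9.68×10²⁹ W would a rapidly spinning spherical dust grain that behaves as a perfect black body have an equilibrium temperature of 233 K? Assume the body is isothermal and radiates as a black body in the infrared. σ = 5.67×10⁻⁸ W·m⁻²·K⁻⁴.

d ≈ 1.07×10¹³ m

For an isothermal black-emitting sphere, (1−a)S·πr² = σ·4πr²·T⁴ ⇒ S = 4σT⁴/(1−a).
S = 4·5.67×10⁻⁸·(233)⁴/1.00 = 668.4 W/m².
Flux falls as S = L/(4πd²), so d = √(L/(4πS)) = √(9.68×10²⁹/(4π·668.4)).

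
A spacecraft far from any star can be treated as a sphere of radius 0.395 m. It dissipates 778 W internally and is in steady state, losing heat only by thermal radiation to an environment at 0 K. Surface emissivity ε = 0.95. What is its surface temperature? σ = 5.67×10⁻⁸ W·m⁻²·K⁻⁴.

Steady state: internal power = radiated power, P = εσA T⁴.
Radiating area A = 4πr² = 1.961 m².
T⁴ = P/(εσA) = 778/(0.95·5.67×10⁻⁸·1.961) = 7.367×10⁹ K⁴.
T = (7.367×10⁹)^(1/4).

T ≈ 293 K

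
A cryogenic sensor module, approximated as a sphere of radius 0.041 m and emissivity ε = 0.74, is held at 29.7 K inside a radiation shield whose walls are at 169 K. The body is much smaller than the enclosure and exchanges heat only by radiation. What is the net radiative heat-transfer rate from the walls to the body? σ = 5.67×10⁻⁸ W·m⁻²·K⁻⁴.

For a small grey body in a large enclosure: P_net = εσA(T_body⁴ − T_wall⁴).
A = 4πr² = 0.02112 m²; T_body⁴ − T_wall⁴ = 7.781×10⁵ − 8.157×10⁸ = -8.150×10⁸ K⁴.
|P_net| = 0.74·5.67×10⁻⁸·0.02112·8.150×10⁸.

P_net ≈ 0.722 W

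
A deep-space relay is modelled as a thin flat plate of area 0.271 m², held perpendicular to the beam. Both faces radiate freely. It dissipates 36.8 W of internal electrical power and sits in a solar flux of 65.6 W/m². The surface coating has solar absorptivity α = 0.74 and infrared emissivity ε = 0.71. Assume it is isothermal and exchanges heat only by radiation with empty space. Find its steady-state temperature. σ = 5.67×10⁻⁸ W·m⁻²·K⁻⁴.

At steady state, absorbed solar power + internal power = radiated power.
Absorbed: α·S·A_cross = 0.74·65.6·0.2710 = 13.16 W (cross-section A).
Total input = 13.16 + 36.8 = 49.96 W.
Radiated: εσ·A_surf·T⁴ with A_surf = 2A = 0.5420 m².
T⁴ = 49.96/(0.71·5.67×10⁻⁸·0.5420) = 2.290×10⁹ K⁴.

T ≈ 219 K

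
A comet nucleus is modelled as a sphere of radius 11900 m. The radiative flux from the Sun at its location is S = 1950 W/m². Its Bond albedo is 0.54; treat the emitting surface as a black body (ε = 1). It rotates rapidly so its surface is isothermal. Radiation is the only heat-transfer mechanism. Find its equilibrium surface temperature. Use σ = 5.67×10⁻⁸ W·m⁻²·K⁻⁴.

T ≈ 251 K

At equilibrium, absorbed power = emitted power.
Absorbing cross-section = πr² = 4.449×10⁸ m²; emitting surface = 4πr² = 1.780×10⁹ m² (ratio 4).
(1−a)S·A_cross = εσ·A_surf·T⁴  ⇒  T⁴ = (1−a)S/(4σ).
T⁴ = 0.460·1950/(4·5.67×10⁻⁸) = 3.955×10⁹ K⁴.
T = (3.955×10⁹)^(1/4).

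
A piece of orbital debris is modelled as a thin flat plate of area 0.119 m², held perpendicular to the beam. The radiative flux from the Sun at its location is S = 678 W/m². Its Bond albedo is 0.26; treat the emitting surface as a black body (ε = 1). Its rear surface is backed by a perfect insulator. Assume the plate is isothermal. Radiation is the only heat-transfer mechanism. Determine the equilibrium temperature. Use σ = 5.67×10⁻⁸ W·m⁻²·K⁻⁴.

At equilibrium, absorbed power = emitted power.
Absorbing cross-section = A = 0.1190 m²; emitting surface = A = 0.1190 m² (ratio 1).
(1−a)S·A_cross = εσ·A_surf·T⁴  ⇒  T⁴ = (1−a)S/(1σ).
T⁴ = 0.740·678/(1·5.67×10⁻⁸) = 8.849×10⁹ K⁴.
T = (8.849×10⁹)^(1/4).

T ≈ 307 K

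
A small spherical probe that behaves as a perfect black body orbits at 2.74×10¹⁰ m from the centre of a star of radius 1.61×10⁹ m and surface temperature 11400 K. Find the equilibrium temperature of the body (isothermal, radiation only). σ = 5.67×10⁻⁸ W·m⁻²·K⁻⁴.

The star's surface emits σT_*⁴; at distance d the flux is S = σT_*⁴(R_*/d)².
S = 5.67×10⁻⁸·(11400)⁴·(1.61×10⁹/2.74×10¹⁰)² = 3.306×10⁶ W/m².
For an isothermal sphere T⁴ = (1−a)S/(4σ) = 1.458×10¹³ K⁴.

T ≈ 1950 K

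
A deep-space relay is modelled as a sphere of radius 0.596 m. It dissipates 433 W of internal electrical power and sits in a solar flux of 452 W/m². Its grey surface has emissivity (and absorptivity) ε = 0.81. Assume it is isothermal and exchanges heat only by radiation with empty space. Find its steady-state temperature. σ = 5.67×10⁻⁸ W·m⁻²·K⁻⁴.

At steady state, absorbed solar power + internal power = radiated power.
Absorbed: α·S·A_cross = 0.81·452·1.116 = 408.6 W (cross-section πr²).
Total input = 408.6 + 433 = 841.6 W.
Radiated: εσ·A_surf·T⁴ with A_surf = 4πr² = 4.464 m².
T⁴ = 841.6/(0.81·5.67×10⁻⁸·4.464) = 4.105×10⁹ K⁴.

T ≈ 253 K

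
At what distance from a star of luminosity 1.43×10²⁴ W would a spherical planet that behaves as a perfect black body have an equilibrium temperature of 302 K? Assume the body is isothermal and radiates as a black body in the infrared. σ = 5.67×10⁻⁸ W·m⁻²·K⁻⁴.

For an isothermal black-emitting sphere, (1−a)S·πr² = σ·4πr²·T⁴ ⇒ S = 4σT⁴/(1−a).
S = 4·5.67×10⁻⁸·(302)⁴/1.00 = 1887 W/m².
Flux falls as S = L/(4πd²), so d = √(L/(4πS)) = √(1.43×10²⁴/(4π·1887)).

d ≈ 7.77×10⁹ m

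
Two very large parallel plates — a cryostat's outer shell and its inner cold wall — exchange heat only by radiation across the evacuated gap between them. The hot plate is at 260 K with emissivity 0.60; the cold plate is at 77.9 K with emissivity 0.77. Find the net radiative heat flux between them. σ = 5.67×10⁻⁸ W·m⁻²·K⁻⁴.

q ≈ 131 W/m²

For two infinite grey parallel plates, q = σ(T₁⁴ − T₂⁴)/(1/ε₁ + 1/ε₂ − 1).
T₁⁴ − T₂⁴ = 4.570×10⁹ − 3.683×10⁷ = 4.533×10⁹ K⁴.
1/ε₁ + 1/ε₂ − 1 = 1.667 + 1.299 − 1 = 1.965.
q = 5.67×10⁻⁸ × 4.533×10⁹ / 1.965.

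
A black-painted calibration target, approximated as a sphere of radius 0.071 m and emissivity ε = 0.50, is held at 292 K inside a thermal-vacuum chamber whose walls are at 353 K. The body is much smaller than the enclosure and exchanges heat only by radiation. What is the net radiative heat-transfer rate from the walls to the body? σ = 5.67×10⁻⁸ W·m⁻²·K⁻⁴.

For a small grey body in a large enclosure: P_net = εσA(T_body⁴ − T_wall⁴).
A = 4πr² = 0.06335 m²; T_body⁴ − T_wall⁴ = 7.270×10⁹ − 1.553×10¹⁰ = -8.257×10⁹ K⁴.
|P_net| = 0.50·5.67×10⁻⁸·0.06335·8.257×10⁹.

P_net ≈ 14.8 W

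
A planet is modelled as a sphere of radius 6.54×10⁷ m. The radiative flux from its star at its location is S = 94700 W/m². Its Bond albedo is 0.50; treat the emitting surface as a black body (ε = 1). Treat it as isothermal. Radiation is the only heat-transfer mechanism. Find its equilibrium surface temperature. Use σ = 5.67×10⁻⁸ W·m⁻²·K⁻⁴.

At equilibrium, absorbed power = emitted power.
Absorbing cross-section = πr² = 1.344×10¹⁶ m²; emitting surface = 4πr² = 5.375×10¹⁶ m² (ratio 4).
(1−a)S·A_cross = εσ·A_surf·T⁴  ⇒  T⁴ = (1−a)S/(4σ).
T⁴ = 0.500·94700/(4·5.67×10⁻⁸) = 2.088×10¹¹ K⁴.
T = (2.088×10¹¹)^(1/4).

T ≈ 676 K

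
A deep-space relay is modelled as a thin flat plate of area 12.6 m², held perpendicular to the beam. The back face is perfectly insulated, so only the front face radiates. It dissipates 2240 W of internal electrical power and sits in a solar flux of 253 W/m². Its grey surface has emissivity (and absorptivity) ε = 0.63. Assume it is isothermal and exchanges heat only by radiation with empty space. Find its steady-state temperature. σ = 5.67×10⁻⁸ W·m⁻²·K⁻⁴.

At steady state, absorbed solar power + internal power = radiated power.
Absorbed: α·S·A_cross = 0.63·253·12.60 = 2008 W (cross-section A).
Total input = 2008 + 2240 = 4248 W.
Radiated: εσ·A_surf·T⁴ with A_surf = A = 12.60 m².
T⁴ = 4248/(0.63·5.67×10⁻⁸·12.60) = 9.439×10⁹ K⁴.

T ≈ 312 K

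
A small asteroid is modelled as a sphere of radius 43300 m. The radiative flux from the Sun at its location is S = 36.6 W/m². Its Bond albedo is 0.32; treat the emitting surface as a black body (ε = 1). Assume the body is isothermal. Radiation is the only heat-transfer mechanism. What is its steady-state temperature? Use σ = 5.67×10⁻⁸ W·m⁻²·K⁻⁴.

T ≈ 102 K

At equilibrium, absorbed power = emitted power.
Absorbing cross-section = πr² = 5.890×10⁹ m²; emitting surface = 4πr² = 2.356×10¹⁰ m² (ratio 4).
(1−a)S·A_cross = εσ·A_surf·T⁴  ⇒  T⁴ = (1−a)S/(4σ).
T⁴ = 0.680·36.6/(4·5.67×10⁻⁸) = 1.097×10⁸ K⁴.
T = (1.097×10⁸)^(1/4).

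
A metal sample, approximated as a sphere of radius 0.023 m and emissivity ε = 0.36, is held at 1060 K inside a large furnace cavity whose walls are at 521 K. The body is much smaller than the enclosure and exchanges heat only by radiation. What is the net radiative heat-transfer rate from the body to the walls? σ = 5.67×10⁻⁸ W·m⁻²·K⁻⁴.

P_net ≈ 161 W

For a small grey body in a large enclosure: P_net = εσA(T_body⁴ − T_wall⁴).
A = 4πr² = 0.006648 m²; T_body⁴ − T_wall⁴ = 1.262×10¹² − 7.368×10¹⁰ = 1.189×10¹² K⁴.
|P_net| = 0.36·5.67×10⁻⁸·0.006648·1.189×10¹².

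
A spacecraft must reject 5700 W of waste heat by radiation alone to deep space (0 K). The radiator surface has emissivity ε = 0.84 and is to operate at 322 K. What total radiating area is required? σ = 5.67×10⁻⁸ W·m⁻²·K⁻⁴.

A ≈ 11.1 m²

P = εσA T⁴ ⇒ A = P/(εσT⁴).
T⁴ = 1.075×10¹⁰ K⁴.
A = 5700/(0.84 × 5.67×10⁻⁸ × 1.075×10¹⁰).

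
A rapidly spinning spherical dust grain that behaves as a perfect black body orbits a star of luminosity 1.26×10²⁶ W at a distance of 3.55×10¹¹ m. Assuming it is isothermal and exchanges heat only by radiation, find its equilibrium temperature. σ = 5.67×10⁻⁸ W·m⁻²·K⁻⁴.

T ≈ 137 K

First find the stellar flux at distance d: S = L/(4πd²) = 1.26×10²⁶/(4π·(3.55×10¹¹)²) = 79.56 W/m².
For an isothermal sphere, absorbed (1−a)S·πr² = emitted σ·4πr²·T⁴, so T⁴ = (1−a)S/(4σ).
T⁴ = 1.00·79.56/(4·5.67×10⁻⁸) = 3.508×10⁸ K⁴.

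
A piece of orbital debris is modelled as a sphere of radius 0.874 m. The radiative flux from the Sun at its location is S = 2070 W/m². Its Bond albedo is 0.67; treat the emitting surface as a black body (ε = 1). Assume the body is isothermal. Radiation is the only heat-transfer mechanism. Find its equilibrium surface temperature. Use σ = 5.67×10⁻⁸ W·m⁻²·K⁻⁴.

T ≈ 234 K

At equilibrium, absorbed power = emitted power.
Absorbing cross-section = πr² = 2.400 m²; emitting surface = 4πr² = 9.599 m² (ratio 4).
(1−a)S·A_cross = εσ·A_surf·T⁴  ⇒  T⁴ = (1−a)S/(4σ).
T⁴ = 0.330·2070/(4·5.67×10⁻⁸) = 3.012×10⁹ K⁴.
T = (3.012×10⁹)^(1/4).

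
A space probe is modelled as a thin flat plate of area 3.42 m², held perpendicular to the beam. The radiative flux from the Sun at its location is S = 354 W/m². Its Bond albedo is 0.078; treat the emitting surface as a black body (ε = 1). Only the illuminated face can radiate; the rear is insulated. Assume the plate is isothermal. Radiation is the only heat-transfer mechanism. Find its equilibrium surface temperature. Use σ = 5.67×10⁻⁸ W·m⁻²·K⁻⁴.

T ≈ 275 K

At equilibrium, absorbed power = emitted power.
Absorbing cross-section = A = 3.420 m²; emitting surface = A = 3.420 m² (ratio 1).
(1−a)S·A_cross = εσ·A_surf·T⁴  ⇒  T⁴ = (1−a)S/(1σ).
T⁴ = 0.922·354/(1·5.67×10⁻⁸) = 5.756×10⁹ K⁴.
T = (5.756×10⁹)^(1/4).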